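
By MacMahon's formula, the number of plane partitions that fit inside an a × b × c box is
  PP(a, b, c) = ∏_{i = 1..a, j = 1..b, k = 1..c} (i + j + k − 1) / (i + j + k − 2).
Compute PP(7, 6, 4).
PP(7, 6, 4) = 12544848030

Evaluate the triple product over i = 1..7, j = 1..6, k = 1..4. The factors are (2/1) · (3/2) · (4/3) · (5/4) · (3/2) · (4/3) · (5/4) · (6/5) · … (168 factors total). The numerators and denominators telescope so the product is an integer; carrying out the multiplication exactly gives PP(7, 6, 4) = 12544848030.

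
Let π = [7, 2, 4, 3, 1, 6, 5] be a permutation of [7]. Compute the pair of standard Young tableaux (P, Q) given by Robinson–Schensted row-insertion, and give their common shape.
P = [1, 3, 5] / [2, 6] / [4] / [7];  Q = [1, 3, 6] / [2, 7] / [4] / [5];  common shape = (3, 2, 1, 1)

Row-insert the values π_1, π_2, … into P one at a time, bumping the leftmost entry strictly greater than the inserted value down to the next row. The recording tableau Q records, in position (i, j), the step at which that cell was added to P.
  Insert 7 (step 1): P = [7];  Q = [1]
  Insert 2 (step 2): P = [2] / [7];  Q = [1] / [2]
  Insert 4 (step 3): P = [2, 4] / [7];  Q = [1, 3] / [2]
  Insert 3 (step 4): P = [2, 3] / [4] / [7];  Q = [1, 3] / [2] / [4]
  Insert 1 (step 5): P = [1, 3] / [2] / [4] / [7];  Q = [1, 3] / [2] / [4] / [5]
  Insert 6 (step 6): P = [1, 3, 6] / [2] / [4] / [7];  Q = [1, 3, 6] / [2] / [4] / [5]
  Insert 5 (step 7): P = [1, 3, 5] / [2, 6] / [4] / [7];  Q = [1, 3, 6] / [2, 7] / [4] / [5]
Final shape: (3, 2, 1, 1).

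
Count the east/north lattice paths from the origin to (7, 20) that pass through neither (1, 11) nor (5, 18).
Number of paths = 649836

Inclusion–exclusion. Total paths: C(27, 7) = 888030. Through P₁: C(12, 1)·C(15, 6) = 60060. Through P₂: C(23, 5)·C(4, 2) = 201894. Since P₁ is strictly southwest of P₂, a monotone path through both must visit P₁ then P₂; paths through both = C(12, 1)·C(11, 4)·C(4, 2) = 23760. Avoid both = 888030 − 60060 − 201894 + 23760 = 649836.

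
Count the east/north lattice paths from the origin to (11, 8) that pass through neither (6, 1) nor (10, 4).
Number of paths = 66258

Inclusion–exclusion. Total paths: C(19, 11) = 75582. Through P₁: C(7, 6)·C(12, 5) = 5544. Through P₂: C(14, 10)·C(5, 1) = 5005. Since P₁ is strictly southwest of P₂, a monotone path through both must visit P₁ then P₂; paths through both = C(7, 6)·C(7, 4)·C(5, 1) = 1225. Avoid both = 75582 − 5544 − 5005 + 1225 = 66258.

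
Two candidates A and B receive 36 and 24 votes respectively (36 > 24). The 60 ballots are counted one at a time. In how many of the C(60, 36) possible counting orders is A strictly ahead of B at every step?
Strict-lead orderings = 7210477496434485

Total orderings of the 60 votes with 36 for A: C(60, 36) = 36052387482172425. By the Bertrand ballot formula (Cycle Lemma / reflection principle), the number of orderings in which A is strictly ahead of B throughout is (p − q)/(p + q) · C(p + q, p) = (36 − 24)/(36 + 24) · 36052387482172425 = 7210477496434485.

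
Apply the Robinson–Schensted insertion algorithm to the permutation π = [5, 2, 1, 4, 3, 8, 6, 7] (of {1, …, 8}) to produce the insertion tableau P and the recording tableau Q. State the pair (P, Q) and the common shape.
P = [1, 3, 6, 7] / [2, 4, 8] / [5];  Q = [1, 4, 6, 8] / [2, 5, 7] / [3];  common shape = (4, 3, 1)

Row-insert the values π_1, π_2, … into P one at a time, bumping the leftmost entry strictly greater than the inserted value down to the next row. The recording tableau Q records, in position (i, j), the step at which that cell was added to P.
  Insert 5 (step 1): P = [5];  Q = [1]
  Insert 2 (step 2): P = [2] / [5];  Q = [1] / [2]
  Insert 1 (step 3): P = [1] / [2] / [5];  Q = [1] / [2] / [3]
  Insert 4 (step 4): P = [1, 4] / [2] / [5];  Q = [1, 4] / [2] / [3]
  Insert 3 (step 5): P = [1, 3] / [2, 4] / [5];  Q = [1, 4] / [2, 5] / [3]
  Insert 8 (step 6): P = [1, 3, 8] / [2, 4] / [5];  Q = [1, 4, 6] / [2, 5] / [3]
  Insert 6 (step 7): P = [1, 3, 6] / [2, 4, 8] / [5];  Q = [1, 4, 6] / [2, 5, 7] / [3]
  Insert 7 (step 8): P = [1, 3, 6, 7] / [2, 4, 8] / [5];  Q = [1, 4, 6, 8] / [2, 5, 7] / [3]
Final shape: (4, 3, 1).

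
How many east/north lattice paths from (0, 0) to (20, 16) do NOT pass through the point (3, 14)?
Number of paths = 7307755830

Total paths from (0, 0) to (20, 16): C(36, 20) = 7307872110. Paths through (3, 14): (paths (0, 0) → (3, 14)) × (paths (3, 14) → (20, 16)) = C(17, 3) · C(19, 17) = 680 · 171 = 116280. Avoidance count = 7307872110 − 116280 = 7307755830.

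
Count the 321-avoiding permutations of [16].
C_16 = 35357670

These 321-avoiding permutations are counted by the Catalan number C_n = (1/(n + 1)) · C(2n, n). For n = 16: C_16 = (1/17) · C(32, 16) = 601080390/17 = 35357670.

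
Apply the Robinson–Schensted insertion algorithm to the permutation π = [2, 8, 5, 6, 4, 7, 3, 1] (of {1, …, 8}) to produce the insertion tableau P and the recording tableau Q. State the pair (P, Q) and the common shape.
P = [1, 3, 6, 7] / [2] / [4] / [5] / [8];  Q = [1, 2, 4, 6] / [3] / [5] / [7] / [8];  common shape = (4, 1, 1, 1, 1)

Row-insert the values π_1, π_2, … into P one at a time, bumping the leftmost entry strictly greater than the inserted value down to the next row. The recording tableau Q records, in position (i, j), the step at which that cell was added to P.
  Insert 2 (step 1): P = [2];  Q = [1]
  Insert 8 (step 2): P = [2, 8];  Q = [1, 2]
  Insert 5 (step 3): P = [2, 5] / [8];  Q = [1, 2] / [3]
  Insert 6 (step 4): P = [2, 5, 6] / [8];  Q = [1, 2, 4] / [3]
  Insert 4 (step 5): P = [2, 4, 6] / [5] / [8];  Q = [1, 2, 4] / [3] / [5]
  Insert 7 (step 6): P = [2, 4, 6, 7] / [5] / [8];  Q = [1, 2, 4, 6] / [3] / [5]
  Insert 3 (step 7): P = [2, 3, 6, 7] / [4] / [5] / [8];  Q = [1, 2, 4, 6] / [3] / [5] / [7]
  Insert 1 (step 8): P = [1, 3, 6, 7] / [2] / [4] / [5] / [8];  Q = [1, 2, 4, 6] / [3] / [5] / [7] / [8]
Final shape: (4, 1, 1, 1, 1).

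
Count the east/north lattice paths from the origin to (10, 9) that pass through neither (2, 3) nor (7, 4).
Number of paths = 47228

Inclusion–exclusion. Total paths: C(19, 10) = 92378. Through P₁: C(5, 2)·C(14, 8) = 30030. Through P₂: C(11, 7)·C(8, 3) = 18480. Since P₁ is strictly southwest of P₂, a monotone path through both must visit P₁ then P₂; paths through both = C(5, 2)·C(6, 5)·C(8, 3) = 3360. Avoid both = 92378 − 30030 − 18480 + 3360 = 47228.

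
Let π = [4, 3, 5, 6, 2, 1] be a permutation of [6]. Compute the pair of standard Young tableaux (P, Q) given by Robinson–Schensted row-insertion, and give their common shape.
P = [1, 5, 6] / [2] / [3] / [4];  Q = [1, 3, 4] / [2] / [5] / [6];  common shape = (3, 1, 1, 1)

Row-insert the values π_1, π_2, … into P one at a time, bumping the leftmost entry strictly greater than the inserted value down to the next row. The recording tableau Q records, in position (i, j), the step at which that cell was added to P.
  Insert 4 (step 1): P = [4];  Q = [1]
  Insert 3 (step 2): P = [3] / [4];  Q = [1] / [2]
  Insert 5 (step 3): P = [3, 5] / [4];  Q = [1, 3] / [2]
  Insert 6 (step 4): P = [3, 5, 6] / [4];  Q = [1, 3, 4] / [2]
  Insert 2 (step 5): P = [2, 5, 6] / [3] / [4];  Q = [1, 3, 4] / [2] / [5]
  Insert 1 (step 6): P = [1, 5, 6] / [2] / [3] / [4];  Q = [1, 3, 4] / [2] / [5] / [6]
Final shape: (3, 1, 1, 1).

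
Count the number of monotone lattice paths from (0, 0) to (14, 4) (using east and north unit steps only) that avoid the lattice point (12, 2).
Number of paths = 2514

Total paths from (0, 0) to (14, 4): C(18, 14) = 3060. Paths through (12, 2): (paths (0, 0) → (12, 2)) × (paths (12, 2) → (14, 4)) = C(14, 12) · C(4, 2) = 91 · 6 = 546. Avoidance count = 3060 − 546 = 2514.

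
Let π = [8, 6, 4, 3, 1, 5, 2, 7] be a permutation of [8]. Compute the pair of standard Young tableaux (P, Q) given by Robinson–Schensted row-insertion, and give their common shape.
P = [1, 2, 7] / [3, 5] / [4] / [6] / [8];  Q = [1, 6, 8] / [2, 7] / [3] / [4] / [5];  common shape = (3, 2, 1, 1, 1)

Row-insert the values π_1, π_2, … into P one at a time, bumping the leftmost entry strictly greater than the inserted value down to the next row. The recording tableau Q records, in position (i, j), the step at which that cell was added to P.
  Insert 8 (step 1): P = [8];  Q = [1]
  Insert 6 (step 2): P = [6] / [8];  Q = [1] / [2]
  Insert 4 (step 3): P = [4] / [6] / [8];  Q = [1] / [2] / [3]
  Insert 3 (step 4): P = [3] / [4] / [6] / [8];  Q = [1] / [2] / [3] / [4]
  Insert 1 (step 5): P = [1] / [3] / [4] / [6] / [8];  Q = [1] / [2] / [3] / [4] / [5]
  Insert 5 (step 6): P = [1, 5] / [3] / [4] / [6] / [8];  Q = [1, 6] / [2] / [3] / [4] / [5]
  Insert 2 (step 7): P = [1, 2] / [3, 5] / [4] / [6] / [8];  Q = [1, 6] / [2, 7] / [3] / [4] / [5]
  Insert 7 (step 8): P = [1, 2, 7] / [3, 5] / [4] / [6] / [8];  Q = [1, 6, 8] / [2, 7] / [3] / [4] / [5]
Final shape: (3, 2, 1, 1, 1).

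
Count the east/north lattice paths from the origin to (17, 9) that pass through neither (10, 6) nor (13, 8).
Number of paths = 1546540

Inclusion–exclusion. Total paths: C(26, 17) = 3124550. Through P₁: C(16, 10)·C(10, 7) = 960960. Through P₂: C(21, 13)·C(5, 4) = 1017450. Since P₁ is strictly southwest of P₂, a monotone path through both must visit P₁ then P₂; paths through both = C(16, 10)·C(5, 3)·C(5, 4) = 400400. Avoid both = 3124550 − 960960 − 1017450 + 400400 = 1546540.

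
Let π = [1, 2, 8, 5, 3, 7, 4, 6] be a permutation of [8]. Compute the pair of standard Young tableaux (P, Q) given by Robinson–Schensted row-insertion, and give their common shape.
P = [1, 2, 3, 4, 6] / [5, 7] / [8];  Q = [1, 2, 3, 6, 8] / [4, 7] / [5];  common shape = (5, 2, 1)

Row-insert the values π_1, π_2, … into P one at a time, bumping the leftmost entry strictly greater than the inserted value down to the next row. The recording tableau Q records, in position (i, j), the step at which that cell was added to P.
  Insert 1 (step 1): P = [1];  Q = [1]
  Insert 2 (step 2): P = [1, 2];  Q = [1, 2]
  Insert 8 (step 3): P = [1, 2, 8];  Q = [1, 2, 3]
  Insert 5 (step 4): P = [1, 2, 5] / [8];  Q = [1, 2, 3] / [4]
  Insert 3 (step 5): P = [1, 2, 3] / [5] / [8];  Q = [1, 2, 3] / [4] / [5]
  Insert 7 (step 6): P = [1, 2, 3, 7] / [5] / [8];  Q = [1, 2, 3, 6] / [4] / [5]
  Insert 4 (step 7): P = [1, 2, 3, 4] / [5, 7] / [8];  Q = [1, 2, 3, 6] / [4, 7] / [5]
  Insert 6 (step 8): P = [1, 2, 3, 4, 6] / [5, 7] / [8];  Q = [1, 2, 3, 6, 8] / [4, 7] / [5]
Final shape: (5, 2, 1).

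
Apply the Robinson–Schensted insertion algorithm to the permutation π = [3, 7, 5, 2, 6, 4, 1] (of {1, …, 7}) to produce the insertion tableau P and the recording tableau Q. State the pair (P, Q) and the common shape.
P = [1, 4, 6] / [2, 5] / [3] / [7];  Q = [1, 2, 5] / [3, 6] / [4] / [7];  common shape = (3, 2, 1, 1)

Row-insert the values π_1, π_2, … into P one at a time, bumping the leftmost entry strictly greater than the inserted value down to the next row. The recording tableau Q records, in position (i, j), the step at which that cell was added to P.
  Insert 3 (step 1): P = [3];  Q = [1]
  Insert 7 (step 2): P = [3, 7];  Q = [1, 2]
  Insert 5 (step 3): P = [3, 5] / [7];  Q = [1, 2] / [3]
  Insert 2 (step 4): P = [2, 5] / [3] / [7];  Q = [1, 2] / [3] / [4]
  Insert 6 (step 5): P = [2, 5, 6] / [3] / [7];  Q = [1, 2, 5] / [3] / [4]
  Insert 4 (step 6): P = [2, 4, 6] / [3, 5] / [7];  Q = [1, 2, 5] / [3, 6] / [4]
  Insert 1 (step 7): P = [1, 4, 6] / [2, 5] / [3] / [7];  Q = [1, 2, 5] / [3, 6] / [4] / [7]
Final shape: (3, 2, 1, 1).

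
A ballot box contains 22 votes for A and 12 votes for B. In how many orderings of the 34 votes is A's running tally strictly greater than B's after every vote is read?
Strict-lead orderings = 161280600

Total orderings of the 34 votes with 22 for A: C(34, 22) = 548354040. By the Bertrand ballot formula (Cycle Lemma / reflection principle), the number of orderings in which A is strictly ahead of B throughout is (p − q)/(p + q) · C(p + q, p) = (22 − 12)/(22 + 12) · 548354040 = 161280600.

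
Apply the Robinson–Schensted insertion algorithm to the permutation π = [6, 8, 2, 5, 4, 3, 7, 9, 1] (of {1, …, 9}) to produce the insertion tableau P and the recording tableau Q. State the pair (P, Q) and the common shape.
P = [1, 3, 7, 9] / [2, 8] / [4] / [5] / [6];  Q = [1, 2, 7, 8] / [3, 4] / [5] / [6] / [9];  common shape = (4, 2, 1, 1, 1)

Row-insert the values π_1, π_2, … into P one at a time, bumping the leftmost entry strictly greater than the inserted value down to the next row. The recording tableau Q records, in position (i, j), the step at which that cell was added to P.
  Insert 6 (step 1): P = [6];  Q = [1]
  Insert 8 (step 2): P = [6, 8];  Q = [1, 2]
  Insert 2 (step 3): P = [2, 8] / [6];  Q = [1, 2] / [3]
  Insert 5 (step 4): P = [2, 5] / [6, 8];  Q = [1, 2] / [3, 4]
  Insert 4 (step 5): P = [2, 4] / [5, 8] / [6];  Q = [1, 2] / [3, 4] / [5]
  Insert 3 (step 6): P = [2, 3] / [4, 8] / [5] / [6];  Q = [1, 2] / [3, 4] / [5] / [6]
  Insert 7 (step 7): P = [2, 3, 7] / [4, 8] / [5] / [6];  Q = [1, 2, 7] / [3, 4] / [5] / [6]
  Insert 9 (step 8): P = [2, 3, 7, 9] / [4, 8] / [5] / [6];  Q = [1, 2, 7, 8] / [3, 4] / [5] / [6]
  Insert 1 (step 9): P = [1, 3, 7, 9] / [2, 8] / [4] / [5] / [6];  Q = [1, 2, 7, 8] / [3, 4] / [5] / [6] / [9]
Final shape: (4, 2, 1, 1, 1).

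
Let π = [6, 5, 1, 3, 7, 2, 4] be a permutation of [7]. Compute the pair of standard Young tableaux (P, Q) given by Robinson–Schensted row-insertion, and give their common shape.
P = [1, 2, 4] / [3, 7] / [5] / [6];  Q = [1, 4, 5] / [2, 7] / [3] / [6];  common shape = (3, 2, 1, 1)

Row-insert the values π_1, π_2, … into P one at a time, bumping the leftmost entry strictly greater than the inserted value down to the next row. The recording tableau Q records, in position (i, j), the step at which that cell was added to P.
  Insert 6 (step 1): P = [6];  Q = [1]
  Insert 5 (step 2): P = [5] / [6];  Q = [1] / [2]
  Insert 1 (step 3): P = [1] / [5] / [6];  Q = [1] / [2] / [3]
  Insert 3 (step 4): P = [1, 3] / [5] / [6];  Q = [1, 4] / [2] / [3]
  Insert 7 (step 5): P = [1, 3, 7] / [5] / [6];  Q = [1, 4, 5] / [2] / [3]
  Insert 2 (step 6): P = [1, 2, 7] / [3] / [5] / [6];  Q = [1, 4, 5] / [2] / [3] / [6]
  Insert 4 (step 7): P = [1, 2, 4] / [3, 7] / [5] / [6];  Q = [1, 4, 5] / [2, 7] / [3] / [6]
Final shape: (3, 2, 1, 1).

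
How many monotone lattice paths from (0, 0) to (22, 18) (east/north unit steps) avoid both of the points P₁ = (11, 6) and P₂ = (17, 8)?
Number of paths = 94439598331

Inclusion–exclusion. Total paths: C(40, 22) = 113380261800. Through P₁: C(17, 11)·C(23, 11) = 16733317328. Through P₂: C(25, 17)·C(15, 5) = 3247969725. Since P₁ is strictly southwest of P₂, a monotone path through both must visit P₁ then P₂; paths through both = C(17, 11)·C(8, 6)·C(15, 5) = 1040623584. Avoid both = 113380261800 − 16733317328 − 3247969725 + 1040623584 = 94439598331.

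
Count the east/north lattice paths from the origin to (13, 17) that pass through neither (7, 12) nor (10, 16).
Number of paths = 82287974

Inclusion–exclusion. Total paths: C(30, 13) = 119759850. Through P₁: C(19, 7)·C(11, 6) = 23279256. Through P₂: C(26, 10)·C(4, 3) = 21246940. Since P₁ is strictly southwest of P₂, a monotone path through both must visit P₁ then P₂; paths through both = C(19, 7)·C(7, 3)·C(4, 3) = 7054320. Avoid both = 119759850 − 23279256 − 21246940 + 7054320 = 82287974.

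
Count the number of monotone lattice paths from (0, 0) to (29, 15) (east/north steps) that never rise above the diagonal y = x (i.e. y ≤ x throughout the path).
Number of paths = 114955808528

By the reflection principle (André's argument), the number of monotone paths to (29, 15) with n ≤ m that never go above y = x is C(44, 29) − C(44, 30) = 229911617056 − 114955808528 = 114955808528.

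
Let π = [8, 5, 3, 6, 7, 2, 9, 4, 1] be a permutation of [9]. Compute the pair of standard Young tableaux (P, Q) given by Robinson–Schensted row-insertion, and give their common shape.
P = [1, 4, 7, 9] / [2, 6] / [3] / [5] / [8];  Q = [1, 4, 5, 7] / [2, 8] / [3] / [6] / [9];  common shape = (4, 2, 1, 1, 1)

Row-insert the values π_1, π_2, … into P one at a time, bumping the leftmost entry strictly greater than the inserted value down to the next row. The recording tableau Q records, in position (i, j), the step at which that cell was added to P.
  Insert 8 (step 1): P = [8];  Q = [1]
  Insert 5 (step 2): P = [5] / [8];  Q = [1] / [2]
  Insert 3 (step 3): P = [3] / [5] / [8];  Q = [1] / [2] / [3]
  Insert 6 (step 4): P = [3, 6] / [5] / [8];  Q = [1, 4] / [2] / [3]
  Insert 7 (step 5): P = [3, 6, 7] / [5] / [8];  Q = [1, 4, 5] / [2] / [3]
  Insert 2 (step 6): P = [2, 6, 7] / [3] / [5] / [8];  Q = [1, 4, 5] / [2] / [3] / [6]
  Insert 9 (step 7): P = [2, 6, 7, 9] / [3] / [5] / [8];  Q = [1, 4, 5, 7] / [2] / [3] / [6]
  Insert 4 (step 8): P = [2, 4, 7, 9] / [3, 6] / [5] / [8];  Q = [1, 4, 5, 7] / [2, 8] / [3] / [6]
  Insert 1 (step 9): P = [1, 4, 7, 9] / [2, 6] / [3] / [5] / [8];  Q = [1, 4, 5, 7] / [2, 8] / [3] / [6] / [9]
Final shape: (4, 2, 1, 1, 1).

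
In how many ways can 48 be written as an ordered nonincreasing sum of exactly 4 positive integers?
p(48, 4 parts) = 816

Partitions of n into exactly k parts are in bijection with partitions of n − k into at most k parts (subtract 1 from each part). So p(48, exactly 4) = p(44, parts ≤ 4). Computing via the recurrence p(m, j) = p(m, j−1) + p(m−j, j) gives 816.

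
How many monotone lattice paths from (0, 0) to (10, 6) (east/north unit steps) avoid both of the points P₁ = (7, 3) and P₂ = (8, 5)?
Number of paths = 2827

Inclusion–exclusion. Total paths: C(16, 10) = 8008. Through P₁: C(10, 7)·C(6, 3) = 2400. Through P₂: C(13, 8)·C(3, 2) = 3861. Since P₁ is strictly southwest of P₂, a monotone path through both must visit P₁ then P₂; paths through both = C(10, 7)·C(3, 1)·C(3, 2) = 1080. Avoid both = 8008 − 2400 − 3861 + 1080 = 2827.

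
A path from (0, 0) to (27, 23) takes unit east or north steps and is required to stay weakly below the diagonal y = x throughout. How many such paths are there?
Number of paths = 19293438101000

By the reflection principle (André's argument), the number of monotone paths to (27, 23) with n ≤ m that never go above y = x is C(50, 27) − C(50, 28) = 108043253365600 − 88749815264600 = 19293438101000.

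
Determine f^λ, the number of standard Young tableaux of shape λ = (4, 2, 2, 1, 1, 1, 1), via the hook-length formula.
# SYT of shape (4, 2, 2, 1, 1, 1, 1) = 2376

Hook-length formula: f^λ = n! / Π hook(c), product over all cells c of the Young diagram. For λ = (4, 2, 2, 1, 1, 1, 1), n = 12 boxes. Hook lengths by row (left-to-right, top-to-bottom): [10, 5, 2, 1]; [7, 2]; [6, 1]; [4]; [3]; [2]; [1]. Product of hooks = 201600. So f^λ = 12! / 201600 = 479001600 / 201600 = 2376.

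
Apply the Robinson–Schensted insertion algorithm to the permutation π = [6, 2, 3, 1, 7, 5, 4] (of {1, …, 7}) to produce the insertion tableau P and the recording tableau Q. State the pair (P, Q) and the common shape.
P = [1, 3, 4] / [2, 5] / [6, 7];  Q = [1, 3, 5] / [2, 6] / [4, 7];  common shape = (3, 2, 2)

Row-insert the values π_1, π_2, … into P one at a time, bumping the leftmost entry strictly greater than the inserted value down to the next row. The recording tableau Q records, in position (i, j), the step at which that cell was added to P.
  Insert 6 (step 1): P = [6];  Q = [1]
  Insert 2 (step 2): P = [2] / [6];  Q = [1] / [2]
  Insert 3 (step 3): P = [2, 3] / [6];  Q = [1, 3] / [2]
  Insert 1 (step 4): P = [1, 3] / [2] / [6];  Q = [1, 3] / [2] / [4]
  Insert 7 (step 5): P = [1, 3, 7] / [2] / [6];  Q = [1, 3, 5] / [2] / [4]
  Insert 5 (step 6): P = [1, 3, 5] / [2, 7] / [6];  Q = [1, 3, 5] / [2, 6] / [4]
  Insert 4 (step 7): P = [1, 3, 4] / [2, 5] / [6, 7];  Q = [1, 3, 5] / [2, 6] / [4, 7]
Final shape: (3, 2, 2).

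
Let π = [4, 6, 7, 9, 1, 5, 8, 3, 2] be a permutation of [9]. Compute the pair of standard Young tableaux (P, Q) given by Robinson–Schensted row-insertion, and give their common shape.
P = [1, 2, 7, 8] / [3, 5, 9] / [4] / [6];  Q = [1, 2, 3, 4] / [5, 6, 7] / [8] / [9];  common shape = (4, 3, 1, 1)

Row-insert the values π_1, π_2, … into P one at a time, bumping the leftmost entry strictly greater than the inserted value down to the next row. The recording tableau Q records, in position (i, j), the step at which that cell was added to P.
  Insert 4 (step 1): P = [4];  Q = [1]
  Insert 6 (step 2): P = [4, 6];  Q = [1, 2]
  Insert 7 (step 3): P = [4, 6, 7];  Q = [1, 2, 3]
  Insert 9 (step 4): P = [4, 6, 7, 9];  Q = [1, 2, 3, 4]
  Insert 1 (step 5): P = [1, 6, 7, 9] / [4];  Q = [1, 2, 3, 4] / [5]
  Insert 5 (step 6): P = [1, 5, 7, 9] / [4, 6];  Q = [1, 2, 3, 4] / [5, 6]
  Insert 8 (step 7): P = [1, 5, 7, 8] / [4, 6, 9];  Q = [1, 2, 3, 4] / [5, 6, 7]
  Insert 3 (step 8): P = [1, 3, 7, 8] / [4, 5, 9] / [6];  Q = [1, 2, 3, 4] / [5, 6, 7] / [8]
  Insert 2 (step 9): P = [1, 2, 7, 8] / [3, 5, 9] / [4] / [6];  Q = [1, 2, 3, 4] / [5, 6, 7] / [8] / [9]
Final shape: (4, 3, 1, 1).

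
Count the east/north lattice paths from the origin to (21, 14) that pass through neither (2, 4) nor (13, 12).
Number of paths = 1836513600

Inclusion–exclusion. Total paths: C(35, 21) = 2319959400. Through P₁: C(6, 2)·C(29, 19) = 300450150. Through P₂: C(25, 13)·C(10, 8) = 234013500. Since P₁ is strictly southwest of P₂, a monotone path through both must visit P₁ then P₂; paths through both = C(6, 2)·C(19, 11)·C(10, 8) = 51017850. Avoid both = 2319959400 − 300450150 − 234013500 + 51017850 = 1836513600.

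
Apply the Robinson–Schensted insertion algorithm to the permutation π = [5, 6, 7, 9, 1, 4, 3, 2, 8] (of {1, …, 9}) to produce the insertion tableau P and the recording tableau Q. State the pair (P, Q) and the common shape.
P = [1, 2, 7, 8] / [3, 6, 9] / [4] / [5];  Q = [1, 2, 3, 4] / [5, 6, 9] / [7] / [8];  common shape = (4, 3, 1, 1)

Row-insert the values π_1, π_2, … into P one at a time, bumping the leftmost entry strictly greater than the inserted value down to the next row. The recording tableau Q records, in position (i, j), the step at which that cell was added to P.
  Insert 5 (step 1): P = [5];  Q = [1]
  Insert 6 (step 2): P = [5, 6];  Q = [1, 2]
  Insert 7 (step 3): P = [5, 6, 7];  Q = [1, 2, 3]
  Insert 9 (step 4): P = [5, 6, 7, 9];  Q = [1, 2, 3, 4]
  Insert 1 (step 5): P = [1, 6, 7, 9] / [5];  Q = [1, 2, 3, 4] / [5]
  Insert 4 (step 6): P = [1, 4, 7, 9] / [5, 6];  Q = [1, 2, 3, 4] / [5, 6]
  Insert 3 (step 7): P = [1, 3, 7, 9] / [4, 6] / [5];  Q = [1, 2, 3, 4] / [5, 6] / [7]
  Insert 2 (step 8): P = [1, 2, 7, 9] / [3, 6] / [4] / [5];  Q = [1, 2, 3, 4] / [5, 6] / [7] / [8]
  Insert 8 (step 9): P = [1, 2, 7, 8] / [3, 6, 9] / [4] / [5];  Q = [1, 2, 3, 4] / [5, 6, 9] / [7] / [8]
Final shape: (4, 3, 1, 1).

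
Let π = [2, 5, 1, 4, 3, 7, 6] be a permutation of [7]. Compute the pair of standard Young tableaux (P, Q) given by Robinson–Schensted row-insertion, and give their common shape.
P = [1, 3, 6] / [2, 4, 7] / [5];  Q = [1, 2, 6] / [3, 4, 7] / [5];  common shape = (3, 3, 1)

Row-insert the values π_1, π_2, … into P one at a time, bumping the leftmost entry strictly greater than the inserted value down to the next row. The recording tableau Q records, in position (i, j), the step at which that cell was added to P.
  Insert 2 (step 1): P = [2];  Q = [1]
  Insert 5 (step 2): P = [2, 5];  Q = [1, 2]
  Insert 1 (step 3): P = [1, 5] / [2];  Q = [1, 2] / [3]
  Insert 4 (step 4): P = [1, 4] / [2, 5];  Q = [1, 2] / [3, 4]
  Insert 3 (step 5): P = [1, 3] / [2, 4] / [5];  Q = [1, 2] / [3, 4] / [5]
  Insert 7 (step 6): P = [1, 3, 7] / [2, 4] / [5];  Q = [1, 2, 6] / [3, 4] / [5]
  Insert 6 (step 7): P = [1, 3, 6] / [2, 4, 7] / [5];  Q = [1, 2, 6] / [3, 4, 7] / [5]
Final shape: (3, 3, 1).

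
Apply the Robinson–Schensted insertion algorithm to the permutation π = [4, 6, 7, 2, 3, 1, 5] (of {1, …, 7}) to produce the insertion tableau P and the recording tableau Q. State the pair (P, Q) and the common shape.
P = [1, 3, 5] / [2, 6, 7] / [4];  Q = [1, 2, 3] / [4, 5, 7] / [6];  common shape = (3, 3, 1)

Row-insert the values π_1, π_2, … into P one at a time, bumping the leftmost entry strictly greater than the inserted value down to the next row. The recording tableau Q records, in position (i, j), the step at which that cell was added to P.
  Insert 4 (step 1): P = [4];  Q = [1]
  Insert 6 (step 2): P = [4, 6];  Q = [1, 2]
  Insert 7 (step 3): P = [4, 6, 7];  Q = [1, 2, 3]
  Insert 2 (step 4): P = [2, 6, 7] / [4];  Q = [1, 2, 3] / [4]
  Insert 3 (step 5): P = [2, 3, 7] / [4, 6];  Q = [1, 2, 3] / [4, 5]
  Insert 1 (step 6): P = [1, 3, 7] / [2, 6] / [4];  Q = [1, 2, 3] / [4, 5] / [6]
  Insert 5 (step 7): P = [1, 3, 5] / [2, 6, 7] / [4];  Q = [1, 2, 3] / [4, 5, 7] / [6]
Final shape: (3, 3, 1).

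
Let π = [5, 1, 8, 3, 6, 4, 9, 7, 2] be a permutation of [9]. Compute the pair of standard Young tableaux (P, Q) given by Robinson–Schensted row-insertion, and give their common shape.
P = [1, 2, 4, 7] / [3, 6, 9] / [5] / [8];  Q = [1, 3, 5, 7] / [2, 4, 8] / [6] / [9];  common shape = (4, 3, 1, 1)

Row-insert the values π_1, π_2, … into P one at a time, bumping the leftmost entry strictly greater than the inserted value down to the next row. The recording tableau Q records, in position (i, j), the step at which that cell was added to P.
  Insert 5 (step 1): P = [5];  Q = [1]
  Insert 1 (step 2): P = [1] / [5];  Q = [1] / [2]
  Insert 8 (step 3): P = [1, 8] / [5];  Q = [1, 3] / [2]
  Insert 3 (step 4): P = [1, 3] / [5, 8];  Q = [1, 3] / [2, 4]
  Insert 6 (step 5): P = [1, 3, 6] / [5, 8];  Q = [1, 3, 5] / [2, 4]
  Insert 4 (step 6): P = [1, 3, 4] / [5, 6] / [8];  Q = [1, 3, 5] / [2, 4] / [6]
  Insert 9 (step 7): P = [1, 3, 4, 9] / [5, 6] / [8];  Q = [1, 3, 5, 7] / [2, 4] / [6]
  Insert 7 (step 8): P = [1, 3, 4, 7] / [5, 6, 9] / [8];  Q = [1, 3, 5, 7] / [2, 4, 8] / [6]
  Insert 2 (step 9): P = [1, 2, 4, 7] / [3, 6, 9] / [5] / [8];  Q = [1, 3, 5, 7] / [2, 4, 8] / [6] / [9]
Final shape: (4, 3, 1, 1).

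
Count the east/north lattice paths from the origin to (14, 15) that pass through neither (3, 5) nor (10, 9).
Number of paths = 42288084

Inclusion–exclusion. Total paths: C(29, 14) = 77558760. Through P₁: C(8, 3)·C(21, 11) = 19752096. Through P₂: C(19, 10)·C(10, 4) = 19399380. Since P₁ is strictly southwest of P₂, a monotone path through both must visit P₁ then P₂; paths through both = C(8, 3)·C(11, 7)·C(10, 4) = 3880800. Avoid both = 77558760 − 19752096 − 19399380 + 3880800 = 42288084.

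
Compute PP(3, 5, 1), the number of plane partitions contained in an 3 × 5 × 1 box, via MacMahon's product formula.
PP(3, 5, 1) = 56

Evaluate the triple product over i = 1..3, j = 1..5, k = 1..1. The factors are (2/1) · (3/2) · (4/3) · (5/4) · (6/5) · (3/2) · (4/3) · (5/4) · … (15 factors total). The numerators and denominators telescope so the product is an integer; carrying out the multiplication exactly gives PP(3, 5, 1) = 56.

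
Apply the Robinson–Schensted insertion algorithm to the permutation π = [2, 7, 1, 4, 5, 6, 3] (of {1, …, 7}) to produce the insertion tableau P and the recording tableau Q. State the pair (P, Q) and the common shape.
P = [1, 3, 5, 6] / [2, 4] / [7];  Q = [1, 2, 5, 6] / [3, 4] / [7];  common shape = (4, 2, 1)

Row-insert the values π_1, π_2, … into P one at a time, bumping the leftmost entry strictly greater than the inserted value down to the next row. The recording tableau Q records, in position (i, j), the step at which that cell was added to P.
  Insert 2 (step 1): P = [2];  Q = [1]
  Insert 7 (step 2): P = [2, 7];  Q = [1, 2]
  Insert 1 (step 3): P = [1, 7] / [2];  Q = [1, 2] / [3]
  Insert 4 (step 4): P = [1, 4] / [2, 7];  Q = [1, 2] / [3, 4]
  Insert 5 (step 5): P = [1, 4, 5] / [2, 7];  Q = [1, 2, 5] / [3, 4]
  Insert 6 (step 6): P = [1, 4, 5, 6] / [2, 7];  Q = [1, 2, 5, 6] / [3, 4]
  Insert 3 (step 7): P = [1, 3, 5, 6] / [2, 4] / [7];  Q = [1, 2, 5, 6] / [3, 4] / [7]
Final shape: (4, 2, 1).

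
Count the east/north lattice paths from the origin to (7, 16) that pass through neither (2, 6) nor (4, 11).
Number of paths = 117561

Inclusion–exclusion. Total paths: C(23, 7) = 245157. Through P₁: C(8, 2)·C(15, 5) = 84084. Through P₂: C(15, 4)·C(8, 3) = 76440. Since P₁ is strictly southwest of P₂, a monotone path through both must visit P₁ then P₂; paths through both = C(8, 2)·C(7, 2)·C(8, 3) = 32928. Avoid both = 245157 − 84084 − 76440 + 32928 = 117561.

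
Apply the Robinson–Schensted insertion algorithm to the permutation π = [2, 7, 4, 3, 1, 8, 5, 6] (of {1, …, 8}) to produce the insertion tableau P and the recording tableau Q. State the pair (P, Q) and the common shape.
P = [1, 3, 5, 6] / [2, 8] / [4] / [7];  Q = [1, 2, 6, 8] / [3, 7] / [4] / [5];  common shape = (4, 2, 1, 1)

Row-insert the values π_1, π_2, … into P one at a time, bumping the leftmost entry strictly greater than the inserted value down to the next row. The recording tableau Q records, in position (i, j), the step at which that cell was added to P.
  Insert 2 (step 1): P = [2];  Q = [1]
  Insert 7 (step 2): P = [2, 7];  Q = [1, 2]
  Insert 4 (step 3): P = [2, 4] / [7];  Q = [1, 2] / [3]
  Insert 3 (step 4): P = [2, 3] / [4] / [7];  Q = [1, 2] / [3] / [4]
  Insert 1 (step 5): P = [1, 3] / [2] / [4] / [7];  Q = [1, 2] / [3] / [4] / [5]
  Insert 8 (step 6): P = [1, 3, 8] / [2] / [4] / [7];  Q = [1, 2, 6] / [3] / [4] / [5]
  Insert 5 (step 7): P = [1, 3, 5] / [2, 8] / [4] / [7];  Q = [1, 2, 6] / [3, 7] / [4] / [5]
  Insert 6 (step 8): P = [1, 3, 5, 6] / [2, 8] / [4] / [7];  Q = [1, 2, 6, 8] / [3, 7] / [4] / [5]
Final shape: (4, 2, 1, 1).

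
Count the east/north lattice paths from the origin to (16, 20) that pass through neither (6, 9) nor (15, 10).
Number of paths = 5507122720

Inclusion–exclusion. Total paths: C(36, 16) = 7307872110. Through P₁: C(15, 6)·C(21, 10) = 1765343580. Through P₂: C(25, 15)·C(11, 1) = 35956360. Since P₁ is strictly southwest of P₂, a monotone path through both must visit P₁ then P₂; paths through both = C(15, 6)·C(10, 9)·C(11, 1) = 550550. Avoid both = 7307872110 − 1765343580 − 35956360 + 550550 = 5507122720.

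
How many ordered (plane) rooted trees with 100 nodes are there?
C_99 = 227508830794229349661819540395688853956041682601541047340

These ordered rooted trees are counted by the Catalan number C_n = (1/(n + 1)) · C(2n, n). For n = 99: C_99 = (1/100) · C(198, 99) = 22750883079422934966181954039568885395604168260154104734000/100 = 227508830794229349661819540395688853956041682601541047340.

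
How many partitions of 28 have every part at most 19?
p(28, parts ≤ 19) = 3651

Use the recurrence p(n, m) = p(n, m−1) + p(n−m, m): either the largest part is < m (count p(n, m−1)) or the largest part is exactly m (remove one copy of m, count p(n−m, m)). With p(0, ·) = 1 this gives p(28, parts ≤ 19) = 3651. (By conjugating Young diagrams, this also counts partitions of 28 into at most 19 parts.)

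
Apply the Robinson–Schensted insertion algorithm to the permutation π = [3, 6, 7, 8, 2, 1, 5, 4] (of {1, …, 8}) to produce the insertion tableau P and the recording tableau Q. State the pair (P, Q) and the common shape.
P = [1, 4, 7, 8] / [2, 5] / [3, 6];  Q = [1, 2, 3, 4] / [5, 7] / [6, 8];  common shape = (4, 2, 2)

Row-insert the values π_1, π_2, … into P one at a time, bumping the leftmost entry strictly greater than the inserted value down to the next row. The recording tableau Q records, in position (i, j), the step at which that cell was added to P.
  Insert 3 (step 1): P = [3];  Q = [1]
  Insert 6 (step 2): P = [3, 6];  Q = [1, 2]
  Insert 7 (step 3): P = [3, 6, 7];  Q = [1, 2, 3]
  Insert 8 (step 4): P = [3, 6, 7, 8];  Q = [1, 2, 3, 4]
  Insert 2 (step 5): P = [2, 6, 7, 8] / [3];  Q = [1, 2, 3, 4] / [5]
  Insert 1 (step 6): P = [1, 6, 7, 8] / [2] / [3];  Q = [1, 2, 3, 4] / [5] / [6]
  Insert 5 (step 7): P = [1, 5, 7, 8] / [2, 6] / [3];  Q = [1, 2, 3, 4] / [5, 7] / [6]
  Insert 4 (step 8): P = [1, 4, 7, 8] / [2, 5] / [3, 6];  Q = [1, 2, 3, 4] / [5, 7] / [6, 8]
Final shape: (4, 2, 2).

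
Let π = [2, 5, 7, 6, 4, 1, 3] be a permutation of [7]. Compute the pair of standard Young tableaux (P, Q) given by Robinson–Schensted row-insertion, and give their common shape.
P = [1, 3, 6] / [2, 4] / [5] / [7];  Q = [1, 2, 3] / [4, 7] / [5] / [6];  common shape = (3, 2, 1, 1)

Row-insert the values π_1, π_2, … into P one at a time, bumping the leftmost entry strictly greater than the inserted value down to the next row. The recording tableau Q records, in position (i, j), the step at which that cell was added to P.
  Insert 2 (step 1): P = [2];  Q = [1]
  Insert 5 (step 2): P = [2, 5];  Q = [1, 2]
  Insert 7 (step 3): P = [2, 5, 7];  Q = [1, 2, 3]
  Insert 6 (step 4): P = [2, 5, 6] / [7];  Q = [1, 2, 3] / [4]
  Insert 4 (step 5): P = [2, 4, 6] / [5] / [7];  Q = [1, 2, 3] / [4] / [5]
  Insert 1 (step 6): P = [1, 4, 6] / [2] / [5] / [7];  Q = [1, 2, 3] / [4] / [5] / [6]
  Insert 3 (step 7): P = [1, 3, 6] / [2, 4] / [5] / [7];  Q = [1, 2, 3] / [4, 7] / [5] / [6]
Final shape: (3, 2, 1, 1).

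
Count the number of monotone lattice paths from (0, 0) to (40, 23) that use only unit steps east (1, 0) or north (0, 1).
Number of paths = 93993414551124795

A monotone lattice path from (0, 0) to (40, 23) consists of 40 east steps and 23 north steps in some order, so it is determined by which 40 of the 63 steps are east. The count is C(63, 40) = 93993414551124795.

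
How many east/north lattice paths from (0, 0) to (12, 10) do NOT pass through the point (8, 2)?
Number of paths = 624371

Total paths from (0, 0) to (12, 10): C(22, 12) = 646646. Paths through (8, 2): (paths (0, 0) → (8, 2)) × (paths (8, 2) → (12, 10)) = C(10, 8) · C(12, 4) = 45 · 495 = 22275. Avoidance count = 646646 − 22275 = 624371.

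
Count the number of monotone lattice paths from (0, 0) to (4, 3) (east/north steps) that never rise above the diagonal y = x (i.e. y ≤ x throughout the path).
Number of paths = 14

By the reflection principle (André's argument), the number of monotone paths to (4, 3) with n ≤ m that never go above y = x is C(7, 4) − C(7, 5) = 35 − 21 = 14.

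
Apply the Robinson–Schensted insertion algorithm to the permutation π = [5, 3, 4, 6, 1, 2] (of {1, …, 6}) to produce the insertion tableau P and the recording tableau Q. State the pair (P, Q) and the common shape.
P = [1, 2, 6] / [3, 4] / [5];  Q = [1, 3, 4] / [2, 6] / [5];  common shape = (3, 2, 1)

Row-insert the values π_1, π_2, … into P one at a time, bumping the leftmost entry strictly greater than the inserted value down to the next row. The recording tableau Q records, in position (i, j), the step at which that cell was added to P.
  Insert 5 (step 1): P = [5];  Q = [1]
  Insert 3 (step 2): P = [3] / [5];  Q = [1] / [2]
  Insert 4 (step 3): P = [3, 4] / [5];  Q = [1, 3] / [2]
  Insert 6 (step 4): P = [3, 4, 6] / [5];  Q = [1, 3, 4] / [2]
  Insert 1 (step 5): P = [1, 4, 6] / [3] / [5];  Q = [1, 3, 4] / [2] / [5]
  Insert 2 (step 6): P = [1, 2, 6] / [3, 4] / [5];  Q = [1, 3, 4] / [2, 6] / [5]
Final shape: (3, 2, 1).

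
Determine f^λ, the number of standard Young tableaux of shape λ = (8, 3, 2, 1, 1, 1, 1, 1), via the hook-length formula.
# SYT of shape (8, 3, 2, 1, 1, 1, 1, 1) = 2489344

Hook-length formula: f^λ = n! / Π hook(c), product over all cells c of the Young diagram. For λ = (8, 3, 2, 1, 1, 1, 1, 1), n = 18 boxes. Hook lengths by row (left-to-right, top-to-bottom): [15, 9, 7, 5, 4, 3, 2, 1]; [9, 3, 1]; [7, 1]; [5]; [4]; [3]; [2]; [1]. Product of hooks = 2571912000. So f^λ = 18! / 2571912000 = 6402373705728000 / 2571912000 = 2489344.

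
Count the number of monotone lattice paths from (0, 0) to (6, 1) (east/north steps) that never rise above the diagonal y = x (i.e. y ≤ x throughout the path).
Number of paths = 6

By the reflection principle (André's argument), the number of monotone paths to (6, 1) with n ≤ m that never go above y = x is C(7, 6) − C(7, 7) = 7 − 1 = 6.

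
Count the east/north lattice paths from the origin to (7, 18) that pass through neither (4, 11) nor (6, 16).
Number of paths = 179056

Inclusion–exclusion. Total paths: C(25, 7) = 480700. Through P₁: C(15, 4)·C(10, 3) = 163800. Through P₂: C(22, 6)·C(3, 1) = 223839. Since P₁ is strictly southwest of P₂, a monotone path through both must visit P₁ then P₂; paths through both = C(15, 4)·C(7, 2)·C(3, 1) = 85995. Avoid both = 480700 − 163800 − 223839 + 85995 = 179056.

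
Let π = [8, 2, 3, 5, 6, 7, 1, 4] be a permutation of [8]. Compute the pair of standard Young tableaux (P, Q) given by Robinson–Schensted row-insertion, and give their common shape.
P = [1, 3, 4, 6, 7] / [2, 5] / [8];  Q = [1, 3, 4, 5, 6] / [2, 8] / [7];  common shape = (5, 2, 1)

Row-insert the values π_1, π_2, … into P one at a time, bumping the leftmost entry strictly greater than the inserted value down to the next row. The recording tableau Q records, in position (i, j), the step at which that cell was added to P.
  Insert 8 (step 1): P = [8];  Q = [1]
  Insert 2 (step 2): P = [2] / [8];  Q = [1] / [2]
  Insert 3 (step 3): P = [2, 3] / [8];  Q = [1, 3] / [2]
  Insert 5 (step 4): P = [2, 3, 5] / [8];  Q = [1, 3, 4] / [2]
  Insert 6 (step 5): P = [2, 3, 5, 6] / [8];  Q = [1, 3, 4, 5] / [2]
  Insert 7 (step 6): P = [2, 3, 5, 6, 7] / [8];  Q = [1, 3, 4, 5, 6] / [2]
  Insert 1 (step 7): P = [1, 3, 5, 6, 7] / [2] / [8];  Q = [1, 3, 4, 5, 6] / [2] / [7]
  Insert 4 (step 8): P = [1, 3, 4, 6, 7] / [2, 5] / [8];  Q = [1, 3, 4, 5, 6] / [2, 8] / [7]
Final shape: (5, 2, 1).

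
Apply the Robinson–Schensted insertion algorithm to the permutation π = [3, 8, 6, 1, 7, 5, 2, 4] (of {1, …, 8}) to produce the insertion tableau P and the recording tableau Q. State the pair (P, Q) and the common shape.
P = [1, 2, 4] / [3, 5, 7] / [6] / [8];  Q = [1, 2, 5] / [3, 6, 8] / [4] / [7];  common shape = (3, 3, 1, 1)

Row-insert the values π_1, π_2, … into P one at a time, bumping the leftmost entry strictly greater than the inserted value down to the next row. The recording tableau Q records, in position (i, j), the step at which that cell was added to P.
  Insert 3 (step 1): P = [3];  Q = [1]
  Insert 8 (step 2): P = [3, 8];  Q = [1, 2]
  Insert 6 (step 3): P = [3, 6] / [8];  Q = [1, 2] / [3]
  Insert 1 (step 4): P = [1, 6] / [3] / [8];  Q = [1, 2] / [3] / [4]
  Insert 7 (step 5): P = [1, 6, 7] / [3] / [8];  Q = [1, 2, 5] / [3] / [4]
  Insert 5 (step 6): P = [1, 5, 7] / [3, 6] / [8];  Q = [1, 2, 5] / [3, 6] / [4]
  Insert 2 (step 7): P = [1, 2, 7] / [3, 5] / [6] / [8];  Q = [1, 2, 5] / [3, 6] / [4] / [7]
  Insert 4 (step 8): P = [1, 2, 4] / [3, 5, 7] / [6] / [8];  Q = [1, 2, 5] / [3, 6, 8] / [4] / [7]
Final shape: (3, 3, 1, 1).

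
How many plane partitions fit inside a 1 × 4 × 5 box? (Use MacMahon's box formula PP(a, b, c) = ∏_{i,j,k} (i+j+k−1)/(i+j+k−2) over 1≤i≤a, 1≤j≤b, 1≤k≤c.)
PP(1, 4, 5) = 126

Evaluate the triple product over i = 1..1, j = 1..4, k = 1..5. The factors are (2/1) · (3/2) · (4/3) · (5/4) · (6/5) · (3/2) · (4/3) · (5/4) · … (20 factors total). The numerators and denominators telescope so the product is an integer; carrying out the multiplication exactly gives PP(1, 4, 5) = 126.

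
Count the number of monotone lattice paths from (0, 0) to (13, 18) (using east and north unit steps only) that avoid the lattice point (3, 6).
Number of paths = 151934811

Total paths from (0, 0) to (13, 18): C(31, 13) = 206253075. Paths through (3, 6): (paths (0, 0) → (3, 6)) × (paths (3, 6) → (13, 18)) = C(9, 3) · C(22, 10) = 84 · 646646 = 54318264. Avoidance count = 206253075 − 54318264 = 151934811.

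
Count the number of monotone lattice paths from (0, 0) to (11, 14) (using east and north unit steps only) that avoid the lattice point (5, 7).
Number of paths = 3098328

Total paths from (0, 0) to (11, 14): C(25, 11) = 4457400. Paths through (5, 7): (paths (0, 0) → (5, 7)) × (paths (5, 7) → (11, 14)) = C(12, 5) · C(13, 6) = 792 · 1716 = 1359072. Avoidance count = 4457400 − 1359072 = 3098328.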